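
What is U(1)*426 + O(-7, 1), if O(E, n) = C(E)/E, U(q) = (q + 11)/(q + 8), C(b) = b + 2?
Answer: 3981/7 ≈ 568.71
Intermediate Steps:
C(b) = 2 + b
U(q) = (11 + q)/(8 + q)
O(E, n) = (2 + E)/E
U(1)*426 + O(-7, 1) = ((11 + 1)/(8 + 1))*426 + (2 - 7)/(-7) = (12/9)*426 - ⅐*(-5) = ((⅑)*12)*426 + 5/7 = (4/3)*426 + 5/7 = 568 + 5/7 = 3981/7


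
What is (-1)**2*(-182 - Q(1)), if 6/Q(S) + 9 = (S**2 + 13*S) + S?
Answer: -183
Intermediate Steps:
Q(S) = 6/(-9 + S**2 + 14*S) (Q(S) = 6/(-9 + ((S**2 + 13*S) + S)) = 6/(-9 + (S**2 + 14*S)) = 6/(-9 + S**2 + 14*S))
(-1)**2*(-182 - Q(1)) = (-1)**2*(-182 - 6/(-9 + 1**2 + 14*1)) = 1*(-182 - 6/(-9 + 1 + 14)) = 1*(-182 - 6/6) = 1*(-182 - 1*1) = 1*(-182 - 1) = 1*(-183) = -183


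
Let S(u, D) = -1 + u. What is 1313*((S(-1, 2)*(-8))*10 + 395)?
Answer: 728715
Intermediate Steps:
1313*((S(-1, 2)*(-8))*10 + 395) = 1313*(((-1 - 1)*(-8))*10 + 395) = 1313*(-2*(-8)*10 + 395) = 1313*(16*10 + 395) = 1313*(160 + 395) = 1313*555 = 728715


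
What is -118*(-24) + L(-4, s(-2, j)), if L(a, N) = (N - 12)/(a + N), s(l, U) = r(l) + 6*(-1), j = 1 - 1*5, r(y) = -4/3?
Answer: 48173/17 ≈ 2833.7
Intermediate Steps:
r(y) = -4/3 (r(y) = -4*⅓ = -4/3)
j = -4 (j = 1 - 5 = -4)
s(l, U) = -22/3 (s(l, U) = -4/3 + 6*(-1) = -4/3 - 6 = -22/3)
L(a, N) = (-12 + N)/(N + a)
-118*(-24) + L(-4, s(-2, j)) = -118*(-24) + (-12 - 22/3)/(-22/3 - 4) = 2832 - 58/3/(-34/3) = 2832 - 3/34*(-58/3) = 2832 + 29/17 = 48173/17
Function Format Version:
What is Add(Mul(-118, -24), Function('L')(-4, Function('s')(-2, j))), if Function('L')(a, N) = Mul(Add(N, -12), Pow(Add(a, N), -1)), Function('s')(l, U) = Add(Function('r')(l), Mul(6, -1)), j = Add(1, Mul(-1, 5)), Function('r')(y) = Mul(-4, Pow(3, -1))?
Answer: Rational(48173, 17) ≈ 2833.7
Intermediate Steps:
Function('r')(y) = Rational(-4, 3) (Function('r')(y) = Mul(-4, Rational(1, 3)) = Rational(-4, 3))
j = -4 (j = Add(1, -5) = -4)
Function('s')(l, U) = Rational(-22, 3) (Function('s')(l, U) = Add(Rational(-4, 3), Mul(6, -1)) = Add(Rational(-4, 3), -6) = Rational(-22, 3))
Function('L')(a, N) = Mul(Pow(Add(N, a), -1), Add(-12, N)) (Function('L')(a, N) = Mul(Add(-12, N), Pow(Add(N, a), -1)) = Mul(Pow(Add(N, a), -1), Add(-12, N)))
Add(Mul(-118, -24), Function('L')(-4, Function('s')(-2, j))) = Add(Mul(-118, -24), Mul(Pow(Add(Rational(-22, 3), -4), -1), Add(-12, Rational(-22, 3)))) = Add(2832, Mul(Pow(Rational(-34, 3), -1), Rational(-58, 3))) = Add(2832, Mul(Rational(-3, 34), Rational(-58, 3))) = Add(2832, Rational(29, 17)) = Rational(48173, 17)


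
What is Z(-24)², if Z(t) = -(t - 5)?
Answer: 841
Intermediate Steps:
Z(t) = 5 - t (Z(t) = -(-5 + t) = 5 - t)
Z(-24)² = (5 - 1*(-24))² = (5 + 24)² = 29² = 841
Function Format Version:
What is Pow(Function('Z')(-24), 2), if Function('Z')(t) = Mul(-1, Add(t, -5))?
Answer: 841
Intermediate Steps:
Function('Z')(t) = Add(5, Mul(-1, t)) (Function('Z')(t) = Mul(-1, Add(-5, t)) = Add(5, Mul(-1, t)))
Pow(Function('Z')(-24), 2) = Pow(Add(5, Mul(-1, -24)), 2) = Pow(Add(5, 24), 2) = Pow(29, 2) = 841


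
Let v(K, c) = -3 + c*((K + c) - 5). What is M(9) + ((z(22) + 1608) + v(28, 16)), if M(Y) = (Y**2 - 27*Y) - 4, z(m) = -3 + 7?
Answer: 2067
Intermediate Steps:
z(m) = 4
M(Y) = -4 + Y**2 - 27*Y
v(K, c) = -3 + c*(-5 + K + c)
M(9) + ((z(22) + 1608) + v(28, 16)) = (-4 + 9**2 - 27*9) + ((4 + 1608) + (-3 + 16**2 - 5*16 + 28*16)) = (-4 + 81 - 243) + (1612 + (-3 + 256 - 80 + 448)) = -166 + (1612 + 621) = -166 + 2233 = 2067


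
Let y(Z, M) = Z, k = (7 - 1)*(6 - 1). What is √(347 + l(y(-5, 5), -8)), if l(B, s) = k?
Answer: √377 ≈ 19.416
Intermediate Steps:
k = 30 (k = 6*5 = 30)
l(B, s) = 30
√(347 + l(y(-5, 5), -8)) = √(347 + 30) = √377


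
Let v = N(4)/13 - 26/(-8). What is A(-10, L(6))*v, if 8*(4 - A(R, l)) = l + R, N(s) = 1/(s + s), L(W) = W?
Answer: 3051/208 ≈ 14.668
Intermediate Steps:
N(s) = 1/(2*s)
v = 339/104 (v = ((½)/4)/13 - 26/(-8) = ((½)*(¼))*(1/13) - 26*(-⅛) = (⅛)*(1/13) + 13/4 = 1/104 + 13/4 = 339/104 ≈ 3.2596)
A(R, l) = 4 - R/8 - l/8 (A(R, l) = 4 - (l + R)/8 = 4 - (R + l)/8 = 4 + (-R/8 - l/8) = 4 - R/8 - l/8)
A(-10, L(6))*v = (4 - ⅛*(-10) - ⅛*6)*(339/104) = (4 + 5/4 - ¾)*(339/104) = (9/2)*(339/104) = 3051/208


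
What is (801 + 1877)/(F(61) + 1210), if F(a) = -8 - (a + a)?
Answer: 1339/540 ≈ 2.4796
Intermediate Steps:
F(a) = -8 - 2*a
(801 + 1877)/(F(61) + 1210) = (801 + 1877)/((-8 - 2*61) + 1210) = 2678/((-8 - 122) + 1210) = 2678/(-130 + 1210) = 2678/1080 = 2678*(1/1080) = 1339/540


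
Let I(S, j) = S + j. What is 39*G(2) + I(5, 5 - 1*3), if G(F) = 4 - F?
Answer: 85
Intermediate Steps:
39*G(2) + I(5, 5 - 1*3) = 39*(4 - 1*2) + (5 + (5 - 1*3)) = 39*(4 - 2) + (5 + (5 - 3)) = 39*2 + (5 + 2) = 78 + 7 = 85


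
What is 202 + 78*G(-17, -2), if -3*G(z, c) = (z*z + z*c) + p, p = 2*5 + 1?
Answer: -8482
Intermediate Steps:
p = 11 (p = 10 + 1 = 11)
G(z, c) = -11/3 - z²/3 - c*z/3 (G(z, c) = -((z*z + z*c) + 11)/3 = -((z² + c*z) + 11)/3 = -(11 + z² + c*z)/3 = -11/3 - z²/3 - c*z/3)
202 + 78*G(-17, -2) = 202 + 78*(-11/3 - ⅓*(-17)² - ⅓*(-2)*(-17)) = 202 + 78*(-11/3 - ⅓*289 - 34/3) = 202 + 78*(-11/3 - 289/3 - 34/3) = 202 + 78*(-334/3) = 202 - 8684 = -8482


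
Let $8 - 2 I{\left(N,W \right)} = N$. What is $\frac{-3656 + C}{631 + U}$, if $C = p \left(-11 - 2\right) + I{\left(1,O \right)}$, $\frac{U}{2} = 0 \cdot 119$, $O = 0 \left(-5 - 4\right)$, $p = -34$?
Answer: $- \frac{6421}{1262} \approx -5.088$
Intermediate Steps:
$O = 0$ ($O = 0 \left(-9\right) = 0$)
$I{\left(N,W \right)} = 4 - \frac{N}{2}$
$U = 0$ ($U = 2 \cdot 0 \cdot 119 = 2 \cdot 0 = 0$)
$C = \frac{891}{2}$ ($C = - 34 \left(-11 - 2\right) + \left(4 - \frac{1}{2}\right) = \left(-34\right) \left(-13\right) + \left(4 - \frac{1}{2}\right) = 442 + \frac{7}{2} = \frac{891}{2} \approx 445.5$)
$\frac{-3656 + C}{631 + U} = \frac{-3656 + \frac{891}{2}}{631 + 0} = - \frac{6421}{2 \cdot 631} = \left(- \frac{6421}{2}\right) \frac{1}{631} = - \frac{6421}{1262}$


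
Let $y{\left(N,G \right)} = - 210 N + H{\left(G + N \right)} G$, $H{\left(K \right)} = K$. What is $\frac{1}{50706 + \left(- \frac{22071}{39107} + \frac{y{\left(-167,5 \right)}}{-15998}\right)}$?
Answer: $\frac{312816893}{15860846927619} \approx 1.9723 \cdot 10^{-5}$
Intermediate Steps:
$y{\left(N,G \right)} = - 210 N + G \left(G + N\right)$ ($y{\left(N,G \right)} = - 210 N + \left(G + N\right) G = - 210 N + G \left(G + N\right)$)
$\frac{1}{50706 + \left(- \frac{22071}{39107} + \frac{y{\left(-167,5 \right)}}{-15998}\right)} = \frac{1}{50706 + \left(- \frac{22071}{39107} + \frac{\left(-210\right) \left(-167\right) + 5 \left(5 - 167\right)}{-15998}\right)} = \frac{1}{50706 + \left(\left(-22071\right) \frac{1}{39107} + \left(35070 + 5 \left(-162\right)\right) \left(- \frac{1}{15998}\right)\right)} = \frac{1}{50706 + \left(- \frac{22071}{39107} + \left(35070 - 810\right) \left(- \frac{1}{15998}\right)\right)} = \frac{1}{50706 + \left(- \frac{22071}{39107} + 34260 \left(- \frac{1}{15998}\right)\right)} = \frac{1}{50706 - \frac{846448839}{312816893}} = \frac{1}{\frac{15860846927619}{312816893}} = \frac{312816893}{15860846927619}$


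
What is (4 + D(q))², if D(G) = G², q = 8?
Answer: 4624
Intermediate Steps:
(4 + D(q))² = (4 + 8²)² = (4 + 64)² = 68² = 4624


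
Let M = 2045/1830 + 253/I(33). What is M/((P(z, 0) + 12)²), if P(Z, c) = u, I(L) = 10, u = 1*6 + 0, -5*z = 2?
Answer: 6043/74115 ≈ 0.081535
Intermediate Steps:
z = -⅖ (z = -⅕*2 = -⅖ ≈ -0.40000)
u = 6 (u = 6 + 0 = 6)
P(Z, c) = 6
M = 24172/915 (M = 2045/1830 + 253/10 = 2045*(1/1830) + 253*(⅒) = 409/366 + 253/10 = 24172/915 ≈ 26.417)
M/((P(z, 0) + 12)²) = 24172/(915*((6 + 12)²)) = 24172/(915*(18²)) = (24172/915)/324 = (24172/915)*(1/324) = 6043/74115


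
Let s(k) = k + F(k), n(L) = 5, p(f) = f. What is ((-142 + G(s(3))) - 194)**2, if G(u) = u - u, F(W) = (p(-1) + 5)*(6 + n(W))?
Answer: 112896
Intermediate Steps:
F(W) = 44 (F(W) = (-1 + 5)*(6 + 5) = 4*11 = 44)
s(k) = 44 + k (s(k) = k + 44 = 44 + k)
G(u) = 0
((-142 + G(s(3))) - 194)**2 = ((-142 + 0) - 194)**2 = (-142 - 194)**2 = (-336)**2 = 112896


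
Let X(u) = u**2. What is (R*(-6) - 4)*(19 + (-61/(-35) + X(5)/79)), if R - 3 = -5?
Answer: 465832/2765 ≈ 168.47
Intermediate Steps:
R = -2 (R = 3 - 5 = -2)
(R*(-6) - 4)*(19 + (-61/(-35) + X(5)/79)) = (-2*(-6) - 4)*(19 + (-61/(-35) + 5**2/79)) = (12 - 4)*(19 + (-61*(-1/35) + 25*(1/79))) = 8*(19 + (61/35 + 25/79)) = 8*(19 + 5694/2765) = 8*(58229/2765) = 465832/2765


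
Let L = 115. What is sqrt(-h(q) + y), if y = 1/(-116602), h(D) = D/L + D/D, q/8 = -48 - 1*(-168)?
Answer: I*sqrt(67232412250238)/2681846 ≈ 3.0574*I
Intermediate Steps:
q = 960 (q = 8*(-48 - 1*(-168)) = 8*(-48 + 168) = 8*120 = 960)
h(D) = 1 + D/115 (h(D) = D/115 + D/D = D*(1/115) + 1 = D/115 + 1 = 1 + D/115)
y = -1/116602 ≈ -8.5762e-6
sqrt(-h(q) + y) = sqrt(-(1 + (1/115)*960) - 1/116602) = sqrt(-(1 + 192/23) - 1/116602) = sqrt(-1*215/23 - 1/116602) = sqrt(-215/23 - 1/116602) = sqrt(-25069453/2681846) = I*sqrt(67232412250238)/2681846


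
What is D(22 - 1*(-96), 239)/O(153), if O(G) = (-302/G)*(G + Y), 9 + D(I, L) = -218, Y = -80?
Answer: 34731/22046 ≈ 1.5754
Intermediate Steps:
D(I, L) = -227 (D(I, L) = -9 - 218 = -227)
O(G) = -302*(-80 + G)/G (O(G) = (-302/G)*(G - 80) = (-302/G)*(-80 + G) = -302*(-80 + G)/G)
D(22 - 1*(-96), 239)/O(153) = -227/(-302 + 24160/153) = -227/(-22046/153) = -227*(-153/22046) = 34731/22046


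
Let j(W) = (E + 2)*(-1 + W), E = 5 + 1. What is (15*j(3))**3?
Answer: 13824000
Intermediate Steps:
E = 6
j(W) = -8 + 8*W (j(W) = (6 + 2)*(-1 + W) = 8*(-1 + W) = -8 + 8*W)
(15*j(3))**3 = (15*(-8 + 8*3))**3 = (15*(-8 + 24))**3 = (15*16)**3 = 240**3 = 13824000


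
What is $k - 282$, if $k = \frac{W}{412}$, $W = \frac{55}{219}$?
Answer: $- \frac{25444241}{90228} \approx -282.0$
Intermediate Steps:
$W = \frac{55}{219}$ ($W = 55 \cdot \frac{1}{219} = \frac{55}{219} \approx 0.25114$)
$k = \frac{55}{90228}$ ($k = \frac{55}{219 \cdot 412} = \frac{55}{219} \cdot \frac{1}{412} = \frac{55}{90228} \approx 0.00060957$)
$k - 282 = \frac{55}{90228} - 282 = - \frac{25444241}{90228}$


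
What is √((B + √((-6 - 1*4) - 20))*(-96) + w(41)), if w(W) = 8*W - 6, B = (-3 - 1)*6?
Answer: √(2626 - 96*I*√30) ≈ 51.498 - 5.1052*I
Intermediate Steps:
B = -24 (B = -4*6 = -24)
w(W) = -6 + 8*W
√((B + √((-6 - 1*4) - 20))*(-96) + w(41)) = √((-24 + √((-6 - 1*4) - 20))*(-96) + (-6 + 8*41)) = √((-24 + √((-6 - 4) - 20))*(-96) + (-6 + 328)) = √((-24 + √(-10 - 20))*(-96) + 322) = √((-24 + √(-30))*(-96) + 322) = √((-24 + I*√30)*(-96) + 322) = √((2304 - 96*I*√30) + 322) = √(2626 - 96*I*√30)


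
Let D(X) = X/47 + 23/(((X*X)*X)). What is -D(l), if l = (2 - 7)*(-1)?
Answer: -1706/5875 ≈ -0.29038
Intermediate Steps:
l = 5 (l = -5*(-1) = 5)
D(X) = 23/X³ + X/47 (D(X) = X*(1/47) + 23/((X²*X)) = X/47 + 23/(X³) = X/47 + 23/X³ = 23/X³ + X/47)
-D(l) = -(23/5³ + (1/47)*5) = -(23*(1/125) + 5/47) = -(23/125 + 5/47) = -1*1706/5875 = -1706/5875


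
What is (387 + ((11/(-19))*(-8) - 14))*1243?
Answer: 8918525/19 ≈ 4.6940e+5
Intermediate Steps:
(387 + ((11/(-19))*(-8) - 14))*1243 = (387 + ((11*(-1/19))*(-8) - 14))*1243 = (387 + (-11/19*(-8) - 14))*1243 = (387 + (88/19 - 14))*1243 = (387 - 178/19)*1243 = (7175/19)*1243 = 8918525/19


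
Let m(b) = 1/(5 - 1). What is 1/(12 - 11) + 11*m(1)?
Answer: 15/4 ≈ 3.7500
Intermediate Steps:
m(b) = ¼ (m(b) = 1/4 = ¼)
1/(12 - 11) + 11*m(1) = 1/(12 - 11) + 11*(¼) = 1/1 + 11/4 = 1 + 11/4 = 15/4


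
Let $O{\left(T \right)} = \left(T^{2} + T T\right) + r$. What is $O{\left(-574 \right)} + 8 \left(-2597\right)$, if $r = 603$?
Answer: $638779$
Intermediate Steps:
$O{\left(T \right)} = 603 + 2 T^{2}$ ($O{\left(T \right)} = \left(T^{2} + T T\right) + 603 = \left(T^{2} + T^{2}\right) + 603 = 2 T^{2} + 603 = 603 + 2 T^{2}$)
$O{\left(-574 \right)} + 8 \left(-2597\right) = \left(603 + 2 \left(-574\right)^{2}\right) + 8 \left(-2597\right) = \left(603 + 2 \cdot 329476\right) - 20776 = \left(603 + 658952\right) - 20776 = 659555 - 20776 = 638779$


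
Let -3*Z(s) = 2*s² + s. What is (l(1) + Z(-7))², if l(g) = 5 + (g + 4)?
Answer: 3721/9 ≈ 413.44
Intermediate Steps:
Z(s) = -2*s²/3 - s/3 (Z(s) = -(2*s² + s)/3 = -(s + 2*s²)/3 = -2*s²/3 - s/3)
l(g) = 9 + g (l(g) = 5 + (4 + g) = 9 + g)
(l(1) + Z(-7))² = ((9 + 1) - ⅓*(-7)*(1 + 2*(-7)))² = (10 - ⅓*(-7)*(1 - 14))² = (10 - ⅓*(-7)*(-13))² = (10 - 91/3)² = (-61/3)² = 3721/9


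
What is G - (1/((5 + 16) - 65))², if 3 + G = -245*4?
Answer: -1903089/1936 ≈ -983.00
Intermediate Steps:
G = -983 (G = -3 - 245*4 = -3 - 980 = -983)
G - (1/((5 + 16) - 65))² = -983 - (1/((5 + 16) - 65))² = -983 - (1/(21 - 65))² = -983 - (1/(-44))² = -983 - (-1/44)² = -983 - 1*1/1936 = -983 - 1/1936 = -1903089/1936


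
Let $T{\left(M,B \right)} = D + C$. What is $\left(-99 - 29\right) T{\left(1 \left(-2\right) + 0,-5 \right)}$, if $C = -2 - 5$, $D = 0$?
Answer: $896$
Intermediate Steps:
$C = -7$
$T{\left(M,B \right)} = -7$ ($T{\left(M,B \right)} = 0 - 7 = -7$)
$\left(-99 - 29\right) T{\left(1 \left(-2\right) + 0,-5 \right)} = \left(-99 - 29\right) \left(-7\right) = \left(-128\right) \left(-7\right) = 896$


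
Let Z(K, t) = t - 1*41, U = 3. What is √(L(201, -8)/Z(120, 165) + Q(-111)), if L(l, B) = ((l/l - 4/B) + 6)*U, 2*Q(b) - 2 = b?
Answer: I*√835202/124 ≈ 7.3701*I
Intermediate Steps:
Q(b) = 1 + b/2
L(l, B) = 21 - 12/B (L(l, B) = ((l/l - 4/B) + 6)*3 = ((1 - 4/B) + 6)*3 = (7 - 4/B)*3 = 21 - 12/B)
Z(K, t) = -41 + t (Z(K, t) = t - 41 = -41 + t)
√(L(201, -8)/Z(120, 165) + Q(-111)) = √((21 - 12/(-8))/(-41 + 165) + (1 + (½)*(-111))) = √((21 - 12*(-⅛))/124 + (1 - 111/2)) = √((21 + 3/2)*(1/124) - 109/2) = √((45/2)*(1/124) - 109/2) = √(45/248 - 109/2) = √(-13471/248) = I*√835202/124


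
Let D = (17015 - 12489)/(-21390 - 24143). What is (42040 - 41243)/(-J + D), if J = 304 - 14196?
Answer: 36289801/632539910 ≈ 0.057372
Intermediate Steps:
J = -13892
D = -4526/45533 (D = 4526/(-45533) = 4526*(-1/45533) = -4526/45533 ≈ -0.099400)
(42040 - 41243)/(-J + D) = (42040 - 41243)/(-1*(-13892) - 4526/45533) = 797/(13892 - 4526/45533) = 797/(632539910/45533) = 797*(45533/632539910) = 36289801/632539910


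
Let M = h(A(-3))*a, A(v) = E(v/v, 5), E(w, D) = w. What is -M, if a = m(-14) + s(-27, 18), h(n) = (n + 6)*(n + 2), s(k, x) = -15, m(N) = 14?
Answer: 21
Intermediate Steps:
A(v) = 1 (A(v) = v/v = 1)
h(n) = (2 + n)*(6 + n) (h(n) = (6 + n)*(2 + n) = (2 + n)*(6 + n))
a = -1 (a = 14 - 15 = -1)
M = -21 (M = (12 + 1² + 8*1)*(-1) = (12 + 1 + 8)*(-1) = 21*(-1) = -21)
-M = -1*(-21) = 21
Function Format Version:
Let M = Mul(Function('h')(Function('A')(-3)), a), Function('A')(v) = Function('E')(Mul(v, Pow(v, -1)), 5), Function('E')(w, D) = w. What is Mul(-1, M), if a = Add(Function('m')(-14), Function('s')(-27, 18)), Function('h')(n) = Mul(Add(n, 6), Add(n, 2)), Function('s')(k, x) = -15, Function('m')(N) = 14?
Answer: 21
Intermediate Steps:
Function('A')(v) = 1 (Function('A')(v) = Mul(v, Pow(v, -1)) = 1)
Function('h')(n) = Mul(Add(2, n), Add(6, n)) (Function('h')(n) = Mul(Add(6, n), Add(2, n)) = Mul(Add(2, n), Add(6, n)))
a = -1 (a = Add(14, -15) = -1)
M = -21 (M = Mul(Add(12, Pow(1, 2), Mul(8, 1)), -1) = Mul(Add(12, 1, 8), -1) = Mul(21, -1) = -21)
Mul(-1, M) = Mul(-1, -21) = 21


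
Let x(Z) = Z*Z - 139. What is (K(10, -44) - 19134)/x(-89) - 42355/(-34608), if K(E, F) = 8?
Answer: -55384333/44886576 ≈ -1.2339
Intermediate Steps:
x(Z) = -139 + Z**2 (x(Z) = Z**2 - 139 = -139 + Z**2)
(K(10, -44) - 19134)/x(-89) - 42355/(-34608) = (8 - 19134)/(-139 + (-89)**2) - 42355/(-34608) = -19126/(-139 + 7921) - 42355*(-1/34608) = -19126/7782 + 42355/34608 = -19126*1/7782 + 42355/34608 = -9563/3891 + 42355/34608 = -55384333/44886576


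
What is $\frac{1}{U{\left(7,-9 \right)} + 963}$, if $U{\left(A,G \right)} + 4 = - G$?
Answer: $\frac{1}{968} \approx 0.0010331$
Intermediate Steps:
$U{\left(A,G \right)} = -4 - G$
$\frac{1}{U{\left(7,-9 \right)} + 963} = \frac{1}{\left(-4 - -9\right) + 963} = \frac{1}{\left(-4 + 9\right) + 963} = \frac{1}{5 + 963} = \frac{1}{968}$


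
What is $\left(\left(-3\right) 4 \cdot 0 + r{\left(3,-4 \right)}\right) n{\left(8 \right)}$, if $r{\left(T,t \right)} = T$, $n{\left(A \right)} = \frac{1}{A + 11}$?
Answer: $\frac{3}{19} \approx 0.15789$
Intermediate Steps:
$n{\left(A \right)} = \frac{1}{11 + A}$
$\left(\left(-3\right) 4 \cdot 0 + r{\left(3,-4 \right)}\right) n{\left(8 \right)} = \frac{\left(-3\right) 4 \cdot 0 + 3}{11 + 8} = \frac{\left(-12\right) 0 + 3}{19} = \left(0 + 3\right) \frac{1}{19} = 3 \cdot \frac{1}{19} = \frac{3}{19}$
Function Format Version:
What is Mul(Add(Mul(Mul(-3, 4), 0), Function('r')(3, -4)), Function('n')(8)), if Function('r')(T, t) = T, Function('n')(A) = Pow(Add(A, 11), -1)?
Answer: Rational(3, 19) ≈ 0.15789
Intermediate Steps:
Function('n')(A) = Pow(Add(11, A), -1)
Mul(Add(Mul(Mul(-3, 4), 0), Function('r')(3, -4)), Function('n')(8)) = Mul(Add(Mul(Mul(-3, 4), 0), 3), Pow(Add(11, 8), -1)) = Mul(Add(Mul(-12, 0), 3), Pow(19, -1)) = Mul(Add(0, 3), Rational(1, 19)) = Mul(3, Rational(1, 19)) = Rational(3, 19)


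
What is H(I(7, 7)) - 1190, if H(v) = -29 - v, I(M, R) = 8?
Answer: -1227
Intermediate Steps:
H(I(7, 7)) - 1190 = (-29 - 1*8) - 1190 = (-29 - 8) - 1190 = -37 - 1190 = -1227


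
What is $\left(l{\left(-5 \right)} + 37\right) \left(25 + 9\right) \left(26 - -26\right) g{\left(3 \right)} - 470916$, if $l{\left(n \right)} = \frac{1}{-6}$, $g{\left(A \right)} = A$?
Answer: $-275552$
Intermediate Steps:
$l{\left(n \right)} = - \frac{1}{6}$
$\left(l{\left(-5 \right)} + 37\right) \left(25 + 9\right) \left(26 - -26\right) g{\left(3 \right)} - 470916 = \left(- \frac{1}{6} + 37\right) \left(25 + 9\right) \left(26 - -26\right) 3 - 470916 = \frac{221}{6} \cdot 34 \left(26 + 26\right) 3 - 470916 = \frac{3757}{3} \cdot 52 \cdot 3 - 470916 = \frac{195364}{3} \cdot 3 - 470916 = 195364 - 470916 = -275552$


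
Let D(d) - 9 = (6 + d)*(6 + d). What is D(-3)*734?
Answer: 13212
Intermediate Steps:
D(d) = 9 + (6 + d)² (D(d) = 9 + (6 + d)*(6 + d) = 9 + (6 + d)²)
D(-3)*734 = (9 + (6 - 3)²)*734 = (9 + 3²)*734 = (9 + 9)*734 = 18*734 = 13212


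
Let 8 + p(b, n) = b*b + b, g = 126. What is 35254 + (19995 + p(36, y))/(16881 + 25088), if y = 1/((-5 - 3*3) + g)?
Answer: 1479596445/41969 ≈ 35255.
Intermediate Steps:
y = 1/112 (y = 1/((-5 - 3*3) + 126) = 1/((-5 - 9) + 126) = 1/(-14 + 126) = 1/112 ≈ 0.0089286)
p(b, n) = -8 + b + b² (p(b, n) = -8 + (b*b + b) = -8 + (b² + b) = -8 + (b + b²) = -8 + b + b²)
35254 + (19995 + p(36, y))/(16881 + 25088) = 35254 + (19995 + (-8 + 36 + 36²))/(16881 + 25088) = 35254 + (19995 + (-8 + 36 + 1296))/41969 = 35254 + (19995 + 1324)*(1/41969) = 35254 + 21319*(1/41969) = 35254 + 21319/41969 = 1479596445/41969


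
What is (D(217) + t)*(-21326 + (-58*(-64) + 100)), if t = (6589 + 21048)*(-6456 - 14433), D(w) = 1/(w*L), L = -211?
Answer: 66136018017677184/6541 ≈ 1.0111e+13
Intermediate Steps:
D(w) = -1/(211*w) (D(w) = 1/(w*(-211)) = -1/211/w = -1/(211*w))
t = -577309293 (t = 27637*(-20889) = -577309293)
(D(217) + t)*(-21326 + (-58*(-64) + 100)) = (-1/211/217 - 577309293)*(-21326 + (-58*(-64) + 100)) = (-1/211*1/217 - 577309293)*(-21326 + (3712 + 100)) = (-1/45787 - 577309293)*(-21326 + 3812) = -26433260598592/45787*(-17514) = 66136018017677184/6541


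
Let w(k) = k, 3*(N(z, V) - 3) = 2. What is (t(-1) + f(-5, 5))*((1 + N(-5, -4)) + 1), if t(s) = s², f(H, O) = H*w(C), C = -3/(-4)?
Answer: -187/12 ≈ -15.583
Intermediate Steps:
N(z, V) = 11/3 (N(z, V) = 3 + (⅓)*2 = 3 + ⅔ = 11/3)
C = ¾ (C = -3*(-¼) = ¾ ≈ 0.75000)
f(H, O) = 3*H/4 (f(H, O) = H*(¾) = 3*H/4)
(t(-1) + f(-5, 5))*((1 + N(-5, -4)) + 1) = ((-1)² + (¾)*(-5))*((1 + 11/3) + 1) = (1 - 15/4)*(14/3 + 1) = -11/4*17/3 = -187/12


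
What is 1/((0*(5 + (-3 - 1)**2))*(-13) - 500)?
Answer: -1/500 ≈ -0.0020000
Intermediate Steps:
1/((0*(5 + (-3 - 1)**2))*(-13) - 500) = 1/((0*(5 + (-4)**2))*(-13) - 500) = 1/((0*(5 + 16))*(-13) - 500) = 1/((0*21)*(-13) - 500) = 1/(0*(-13) - 500) = 1/(0 - 500) = 1/(-500) = -1/500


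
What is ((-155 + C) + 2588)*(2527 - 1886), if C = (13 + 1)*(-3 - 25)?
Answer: 1308281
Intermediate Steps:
C = -392 (C = 14*(-28) = -392)
((-155 + C) + 2588)*(2527 - 1886) = ((-155 - 392) + 2588)*(2527 - 1886) = (-547 + 2588)*641 = 2041*641 = 1308281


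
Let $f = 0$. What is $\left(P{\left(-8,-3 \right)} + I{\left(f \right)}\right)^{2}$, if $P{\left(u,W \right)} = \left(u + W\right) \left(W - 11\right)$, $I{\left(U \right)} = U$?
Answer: $23716$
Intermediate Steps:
$P{\left(u,W \right)} = \left(-11 + W\right) \left(W + u\right)$ ($P{\left(u,W \right)} = \left(W + u\right) \left(-11 + W\right) = \left(-11 + W\right) \left(W + u\right)$)
$\left(P{\left(-8,-3 \right)} + I{\left(f \right)}\right)^{2} = \left(\left(\left(-3\right)^{2} - -33 - -88 - -24\right) + 0\right)^{2} = \left(\left(9 + 33 + 88 + 24\right) + 0\right)^{2} = \left(154 + 0\right)^{2} = 154^{2} = 23716$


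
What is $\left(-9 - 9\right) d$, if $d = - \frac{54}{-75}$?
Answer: $- \frac{324}{25} \approx -12.96$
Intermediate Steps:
$d = \frac{18}{25}$ ($d = \left(-54\right) \left(- \frac{1}{75}\right) = \frac{18}{25} \approx 0.72$)
$\left(-9 - 9\right) d = \left(-9 - 9\right) \frac{18}{25} = \left(-18\right) \frac{18}{25} = - \frac{324}{25}$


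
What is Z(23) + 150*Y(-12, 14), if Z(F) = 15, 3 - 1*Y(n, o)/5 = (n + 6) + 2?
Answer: 5265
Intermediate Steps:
Y(n, o) = -25 - 5*n (Y(n, o) = 15 - 5*((n + 6) + 2) = 15 - 5*((6 + n) + 2) = 15 - 5*(8 + n) = 15 + (-40 - 5*n) = -25 - 5*n)
Z(23) + 150*Y(-12, 14) = 15 + 150*(-25 - 5*(-12)) = 15 + 150*(-25 + 60) = 15 + 150*35 = 15 + 5250 = 5265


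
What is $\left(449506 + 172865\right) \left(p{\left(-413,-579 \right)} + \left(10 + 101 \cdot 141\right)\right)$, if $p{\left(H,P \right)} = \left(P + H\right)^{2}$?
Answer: $621322304865$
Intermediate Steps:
$p{\left(H,P \right)} = \left(H + P\right)^{2}$
$\left(449506 + 172865\right) \left(p{\left(-413,-579 \right)} + \left(10 + 101 \cdot 141\right)\right) = \left(449506 + 172865\right) \left(\left(-413 - 579\right)^{2} + \left(10 + 101 \cdot 141\right)\right) = 622371 \left(\left(-992\right)^{2} + \left(10 + 14241\right)\right) = 622371 \left(984064 + 14251\right) = 622371 \cdot 998315 = 621322304865$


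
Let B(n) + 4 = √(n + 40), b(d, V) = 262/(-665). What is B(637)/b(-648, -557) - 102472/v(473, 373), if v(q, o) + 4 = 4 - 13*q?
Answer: 21602002/805519 - 665*√677/262 ≈ -39.224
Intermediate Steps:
b(d, V) = -262/665 (b(d, V) = 262*(-1/665) = -262/665)
B(n) = -4 + √(40 + n) (B(n) = -4 + √(n + 40) = -4 + √(40 + n))
v(q, o) = -13*q (v(q, o) = -4 + (4 - 13*q) = -13*q)
B(637)/b(-648, -557) - 102472/v(473, 373) = (-4 + √(40 + 637))/(-262/665) - 102472/((-13*473)) = (-4 + √677)*(-665/262) - 102472/(-6149) = (1330/131 - 665*√677/262) - 102472*(-1/6149) = (1330/131 - 665*√677/262) + 102472/6149 = 21602002/805519 - 665*√677/262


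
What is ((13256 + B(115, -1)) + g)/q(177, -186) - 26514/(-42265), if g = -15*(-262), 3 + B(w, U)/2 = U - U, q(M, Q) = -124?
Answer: -180706241/1310215 ≈ -137.92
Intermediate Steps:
B(w, U) = -6 (B(w, U) = -6 + 2*(U - U) = -6 + 2*0 = -6 + 0 = -6)
g = 3930
((13256 + B(115, -1)) + g)/q(177, -186) - 26514/(-42265) = ((13256 - 6) + 3930)/(-124) - 26514/(-42265) = (13250 + 3930)*(-1/124) - 26514*(-1/42265) = 17180*(-1/124) + 26514/42265 = -4295/31 + 26514/42265 = -180706241/1310215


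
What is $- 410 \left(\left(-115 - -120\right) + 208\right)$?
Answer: $-87330$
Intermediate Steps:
$- 410 \left(\left(-115 - -120\right) + 208\right) = - 410 \left(\left(-115 + 120\right) + 208\right) = - 410 \left(5 + 208\right) = \left(-410\right) 213 = -87330$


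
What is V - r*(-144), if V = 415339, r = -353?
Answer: 364507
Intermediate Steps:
V - r*(-144) = 415339 - (-353)*(-144) = 415339 - 1*50832 = 415339 - 50832 = 364507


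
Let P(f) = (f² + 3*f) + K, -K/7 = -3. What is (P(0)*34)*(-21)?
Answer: -14994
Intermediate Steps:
K = 21 (K = -7*(-3) = 21)
P(f) = 21 + f² + 3*f (P(f) = (f² + 3*f) + 21 = 21 + f² + 3*f)
(P(0)*34)*(-21) = ((21 + 0² + 3*0)*34)*(-21) = ((21 + 0 + 0)*34)*(-21) = (21*34)*(-21) = 714*(-21) = -14994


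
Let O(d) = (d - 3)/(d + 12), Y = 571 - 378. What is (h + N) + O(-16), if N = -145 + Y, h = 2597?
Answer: 10599/4 ≈ 2649.8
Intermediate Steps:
Y = 193
O(d) = (-3 + d)/(12 + d)
N = 48 (N = -145 + 193 = 48)
(h + N) + O(-16) = (2597 + 48) + (-3 - 16)/(12 - 16) = 2645 - 19/(-4) = 2645 - ¼*(-19) = 2645 + 19/4 = 10599/4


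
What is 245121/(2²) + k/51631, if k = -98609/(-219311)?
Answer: 2775565442234597/45292984964 ≈ 61280.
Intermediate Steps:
k = 98609/219311 (k = -98609*(-1/219311) = 98609/219311 ≈ 0.44963)
245121/(2²) + k/51631 = 245121/(2²) + (98609/219311)/51631 = 245121/4 + (98609/219311)*(1/51631) = 245121*(¼) + 98609/11323246241 = 245121/4 + 98609/11323246241 = 2775565442234597/45292984964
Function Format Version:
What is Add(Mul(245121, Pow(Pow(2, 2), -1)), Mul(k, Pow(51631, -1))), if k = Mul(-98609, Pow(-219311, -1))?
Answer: Rational(2775565442234597, 45292984964) ≈ 61280.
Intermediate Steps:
k = Rational(98609, 219311) (k = Mul(-98609, Rational(-1, 219311)) = Rational(98609, 219311) ≈ 0.44963)
Add(Mul(245121, Pow(Pow(2, 2), -1)), Mul(k, Pow(51631, -1))) = Add(Mul(245121, Pow(Pow(2, 2), -1)), Mul(Rational(98609, 219311), Pow(51631, -1))) = Add(Mul(245121, Pow(4, -1)), Mul(Rational(98609, 219311), Rational(1, 51631))) = Add(Mul(245121, Rational(1, 4)), Rational(98609, 11323246241)) = Add(Rational(245121, 4), Rational(98609, 11323246241)) = Rational(2775565442234597, 45292984964)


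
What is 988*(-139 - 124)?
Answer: -259844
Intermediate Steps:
988*(-139 - 124) = 988*(-263) = -259844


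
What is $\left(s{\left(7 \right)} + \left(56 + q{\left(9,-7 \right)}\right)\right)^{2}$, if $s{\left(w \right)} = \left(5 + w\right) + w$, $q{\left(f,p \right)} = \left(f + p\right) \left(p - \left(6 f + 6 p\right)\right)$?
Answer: $1369$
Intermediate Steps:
$q{\left(f,p \right)} = \left(f + p\right) \left(- 6 f - 5 p\right)$
$s{\left(w \right)} = 5 + 2 w$
$\left(s{\left(7 \right)} + \left(56 + q{\left(9,-7 \right)}\right)\right)^{2} = \left(\left(5 + 2 \cdot 7\right) + \left(56 - \left(-693 + 245 + 486\right)\right)\right)^{2} = \left(\left(5 + 14\right) + \left(56 - 38\right)\right)^{2} = \left(19 + \left(56 - 38\right)\right)^{2} = \left(19 + 18\right)^{2} = 37^{2} = 1369$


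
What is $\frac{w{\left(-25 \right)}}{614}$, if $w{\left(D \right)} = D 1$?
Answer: $- \frac{25}{614} \approx -0.040717$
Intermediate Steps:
$w{\left(D \right)} = D$
$\frac{w{\left(-25 \right)}}{614} = - \frac{25}{614}$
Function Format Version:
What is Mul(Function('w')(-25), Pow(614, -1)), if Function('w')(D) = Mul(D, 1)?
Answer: Rational(-25, 614) ≈ -0.040717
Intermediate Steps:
Function('w')(D) = D
Mul(Function('w')(-25), Pow(614, -1)) = Mul(-25, Pow(614, -1)) = Mul(-25, Rational(1, 614)) = Rational(-25, 614)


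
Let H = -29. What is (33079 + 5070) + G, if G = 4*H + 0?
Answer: 38033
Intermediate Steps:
G = -116 (G = 4*(-29) + 0 = -116 + 0 = -116)
(33079 + 5070) + G = (33079 + 5070) - 116 = 38149 - 116 = 38033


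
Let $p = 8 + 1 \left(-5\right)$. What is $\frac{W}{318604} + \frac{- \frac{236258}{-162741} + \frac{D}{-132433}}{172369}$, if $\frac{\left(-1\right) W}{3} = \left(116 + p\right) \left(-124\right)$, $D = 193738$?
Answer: $\frac{41113274411446151975}{295899064570009707807} \approx 0.13894$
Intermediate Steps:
$p = 3$ ($p = 8 - 5 = 3$)
$W = 44268$ ($W = - 3 \left(116 + 3\right) \left(-124\right) = - 3 \cdot 119 \left(-124\right) = \left(-3\right) \left(-14756\right) = 44268$)
$\frac{W}{318604} + \frac{- \frac{236258}{-162741} + \frac{D}{-132433}}{172369} = \frac{44268}{318604} + \frac{- \frac{236258}{-162741} + \frac{193738}{-132433}}{172369} = 44268 \cdot \frac{1}{318604} + \left(\left(-236258\right) \left(- \frac{1}{162741}\right) + 193738 \left(- \frac{1}{132433}\right)\right) \frac{1}{172369} = \frac{11067}{79651} + \left(\frac{236258}{162741} - \frac{193738}{132433}\right) \frac{1}{172369} = \frac{11067}{79651} - \frac{240760144}{3714944753612757} = \frac{41113274411446151975}{295899064570009707807}$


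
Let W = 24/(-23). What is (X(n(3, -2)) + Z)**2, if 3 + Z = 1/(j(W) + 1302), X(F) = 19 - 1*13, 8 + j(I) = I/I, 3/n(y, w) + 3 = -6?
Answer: 15100996/1677025 ≈ 9.0046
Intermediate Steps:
n(y, w) = -1/3 (n(y, w) = 3/(-3 - 6) = 3/(-9) = 3*(-1/9) = -1/3)
W = -24/23 (W = 24*(-1/23) = -24/23 ≈ -1.0435)
j(I) = -7 (j(I) = -8 + I/I = -8 + 1 = -7)
X(F) = 6 (X(F) = 19 - 13 = 6)
Z = -3884/1295 (Z = -3 + 1/(-7 + 1302) = -3 + 1/1295 = -3884/1295 ≈ -2.9992)
(X(n(3, -2)) + Z)**2 = (6 - 3884/1295)**2 = (3886/1295)**2 = 15100996/1677025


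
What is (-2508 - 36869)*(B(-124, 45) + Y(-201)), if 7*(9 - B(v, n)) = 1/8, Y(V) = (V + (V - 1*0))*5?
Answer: 4412468489/56 ≈ 7.8794e+7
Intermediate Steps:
Y(V) = 10*V (Y(V) = (V + (V + 0))*5 = (V + V)*5 = (2*V)*5 = 10*V)
B(v, n) = 503/56 (B(v, n) = 9 - 1/7/8 = 9 - 1/7*1/8 = 9 - 1/56 = 503/56)
(-2508 - 36869)*(B(-124, 45) + Y(-201)) = (-2508 - 36869)*(503/56 + 10*(-201)) = -39377*(503/56 - 2010) = -39377*(-112057/56) = 4412468489/56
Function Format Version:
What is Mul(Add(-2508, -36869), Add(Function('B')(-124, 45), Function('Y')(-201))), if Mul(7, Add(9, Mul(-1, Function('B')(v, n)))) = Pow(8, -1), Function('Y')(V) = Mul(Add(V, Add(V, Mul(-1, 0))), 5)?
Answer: Rational(4412468489, 56) ≈ 7.8794e+7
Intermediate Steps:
Function('Y')(V) = Mul(10, V) (Function('Y')(V) = Mul(Add(V, Add(V, 0)), 5) = Mul(Add(V, V), 5) = Mul(Mul(2, V), 5) = Mul(10, V))
Function('B')(v, n) = Rational(503, 56) (Function('B')(v, n) = Add(9, Mul(Rational(-1, 7), Pow(8, -1))) = Add(9, Mul(Rational(-1, 7), Rational(1, 8))) = Add(9, Rational(-1, 56)) = Rational(503, 56))
Mul(Add(-2508, -36869), Add(Function('B')(-124, 45), Function('Y')(-201))) = Mul(Add(-2508, -36869), Add(Rational(503, 56), Mul(10, -201))) = Mul(-39377, Add(Rational(503, 56), -2010)) = Mul(-39377, Rational(-112057, 56)) = Rational(4412468489, 56)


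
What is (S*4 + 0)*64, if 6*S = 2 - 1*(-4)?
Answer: 256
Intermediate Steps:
S = 1 (S = (2 - 1*(-4))/6 = (2 + 4)/6 = (⅙)*6 = 1)
(S*4 + 0)*64 = (1*4 + 0)*64 = (4 + 0)*64 = 4*64 = 256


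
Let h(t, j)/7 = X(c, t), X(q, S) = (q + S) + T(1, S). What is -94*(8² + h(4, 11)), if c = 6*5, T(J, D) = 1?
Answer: -29046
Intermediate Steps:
c = 30
X(q, S) = 1 + S + q (X(q, S) = (q + S) + 1 = (S + q) + 1 = 1 + S + q)
h(t, j) = 217 + 7*t (h(t, j) = 7*(1 + t + 30) = 7*(31 + t) = 217 + 7*t)
-94*(8² + h(4, 11)) = -94*(8² + (217 + 7*4)) = -94*(64 + (217 + 28)) = -94*(64 + 245) = -94*309 = -29046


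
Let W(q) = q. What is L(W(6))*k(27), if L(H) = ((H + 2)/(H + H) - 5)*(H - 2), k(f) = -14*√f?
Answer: 728*√3 ≈ 1260.9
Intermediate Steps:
L(H) = (-5 + (2 + H)/(2*H))*(-2 + H) (L(H) = ((2 + H)/((2*H)) - 5)*(-2 + H) = ((2 + H)*(1/(2*H)) - 5)*(-2 + H) = ((2 + H)/(2*H) - 5)*(-2 + H) = (-5 + (2 + H)/(2*H))*(-2 + H))
L(W(6))*k(27) = (10 - 2/6 - 9/2*6)*(-42*√3) = (10 - 2*⅙ - 27)*(-42*√3) = (10 - ⅓ - 27)*(-42*√3) = -(-728)*√3 = 728*√3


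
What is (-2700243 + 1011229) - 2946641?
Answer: -4635655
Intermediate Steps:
(-2700243 + 1011229) - 2946641 = -1689014 - 2946641 = -4635655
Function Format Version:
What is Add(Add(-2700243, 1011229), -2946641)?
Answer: -4635655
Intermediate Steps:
Add(Add(-2700243, 1011229), -2946641) = Add(-1689014, -2946641) = -4635655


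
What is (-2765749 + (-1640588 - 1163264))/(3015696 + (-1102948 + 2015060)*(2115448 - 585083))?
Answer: -5569601/1395867296576 ≈ -3.9901e-6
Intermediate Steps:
(-2765749 + (-1640588 - 1163264))/(3015696 + (-1102948 + 2015060)*(2115448 - 585083)) = (-2765749 - 2803852)/(3015696 + 912112*1530365) = -5569601/(3015696 + 1395864280880) = -5569601/1395867296576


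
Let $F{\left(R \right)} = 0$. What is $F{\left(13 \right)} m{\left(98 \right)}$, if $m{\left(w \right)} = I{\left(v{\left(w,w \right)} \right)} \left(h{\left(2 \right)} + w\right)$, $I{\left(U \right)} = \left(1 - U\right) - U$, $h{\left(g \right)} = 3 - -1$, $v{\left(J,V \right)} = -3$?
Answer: $0$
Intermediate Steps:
$h{\left(g \right)} = 4$ ($h{\left(g \right)} = 3 + 1 = 4$)
$I{\left(U \right)} = 1 - 2 U$
$m{\left(w \right)} = 28 + 7 w$ ($m{\left(w \right)} = \left(1 - -6\right) \left(4 + w\right) = \left(1 + 6\right) \left(4 + w\right) = 7 \left(4 + w\right) = 28 + 7 w$)
$F{\left(13 \right)} m{\left(98 \right)} = 0 \left(28 + 7 \cdot 98\right) = 0 \left(28 + 686\right) = 0 \cdot 714 = 0$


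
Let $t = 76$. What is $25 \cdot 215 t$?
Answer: $408500$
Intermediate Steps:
$25 \cdot 215 t = 25 \cdot 215 \cdot 76 = 5375 \cdot 76 = 408500$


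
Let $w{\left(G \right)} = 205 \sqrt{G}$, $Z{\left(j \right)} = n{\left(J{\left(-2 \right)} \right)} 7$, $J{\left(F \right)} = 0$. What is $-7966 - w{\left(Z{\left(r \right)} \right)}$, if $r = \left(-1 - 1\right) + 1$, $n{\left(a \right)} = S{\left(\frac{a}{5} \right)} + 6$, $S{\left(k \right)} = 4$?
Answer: $-7966 - 205 \sqrt{70} \approx -9681.2$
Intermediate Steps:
$n{\left(a \right)} = 10$ ($n{\left(a \right)} = 4 + 6 = 10$)
$r = -1$ ($r = -2 + 1 = -1$)
$Z{\left(j \right)} = 70$ ($Z{\left(j \right)} = 10 \cdot 7 = 70$)
$-7966 - w{\left(Z{\left(r \right)} \right)} = -7966 - 205 \sqrt{70}$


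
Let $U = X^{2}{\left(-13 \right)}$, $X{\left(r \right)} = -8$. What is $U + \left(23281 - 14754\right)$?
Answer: $8591$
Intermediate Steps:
$U = 64$ ($U = \left(-8\right)^{2} = 64$)
$U + \left(23281 - 14754\right) = 64 + \left(23281 - 14754\right) = 64 + 8527 = 8591$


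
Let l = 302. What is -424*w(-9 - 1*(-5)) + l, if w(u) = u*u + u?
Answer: -4786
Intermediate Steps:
w(u) = u + u² (w(u) = u² + u = u + u²)
-424*w(-9 - 1*(-5)) + l = -424*(-9 - 1*(-5))*(1 + (-9 - 1*(-5))) + 302 = -424*(-9 + 5)*(1 + (-9 + 5)) + 302 = -(-1696)*(1 - 4) + 302 = -(-1696)*(-3) + 302 = -424*12 + 302 = -5088 + 302 = -4786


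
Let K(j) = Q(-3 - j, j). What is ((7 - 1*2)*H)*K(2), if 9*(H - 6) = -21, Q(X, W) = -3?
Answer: -55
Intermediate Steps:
K(j) = -3
H = 11/3 (H = 6 + (⅑)*(-21) = 6 - 7/3 = 11/3 ≈ 3.6667)
((7 - 1*2)*H)*K(2) = ((7 - 1*2)*(11/3))*(-3) = ((7 - 2)*(11/3))*(-3) = (5*(11/3))*(-3) = (55/3)*(-3) = -55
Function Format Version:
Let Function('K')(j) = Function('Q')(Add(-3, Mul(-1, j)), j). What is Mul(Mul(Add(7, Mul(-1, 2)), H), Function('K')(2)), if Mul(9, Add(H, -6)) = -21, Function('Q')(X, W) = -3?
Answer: -55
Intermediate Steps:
Function('K')(j) = -3
H = Rational(11, 3) (H = Add(6, Mul(Rational(1, 9), -21)) = Add(6, Rational(-7, 3)) = Rational(11, 3) ≈ 3.6667)
Mul(Mul(Add(7, Mul(-1, 2)), H), Function('K')(2)) = Mul(Mul(Add(7, Mul(-1, 2)), Rational(11, 3)), -3) = Mul(Mul(Add(7, -2), Rational(11, 3)), -3) = Mul(Mul(5, Rational(11, 3)), -3) = Mul(Rational(55, 3), -3) = -55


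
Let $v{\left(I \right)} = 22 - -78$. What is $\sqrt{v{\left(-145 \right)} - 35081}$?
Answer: $i \sqrt{34981} \approx 187.03 i$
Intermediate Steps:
$v{\left(I \right)} = 100$ ($v{\left(I \right)} = 22 + 78 = 100$)
$\sqrt{v{\left(-145 \right)} - 35081} = \sqrt{100 - 35081} = \sqrt{-34981} = i \sqrt{34981}$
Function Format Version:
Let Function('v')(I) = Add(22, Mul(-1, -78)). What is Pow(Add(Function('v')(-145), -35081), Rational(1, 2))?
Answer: Mul(I, Pow(34981, Rational(1, 2))) ≈ Mul(187.03, I)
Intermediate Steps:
Function('v')(I) = 100 (Function('v')(I) = Add(22, 78) = 100)
Pow(Add(Function('v')(-145), -35081), Rational(1, 2)) = Pow(Add(100, -35081), Rational(1, 2)) = Pow(-34981, Rational(1, 2)) = Mul(I, Pow(34981, Rational(1, 2)))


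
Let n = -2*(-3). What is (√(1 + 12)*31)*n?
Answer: 186*√13 ≈ 670.63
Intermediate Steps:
n = 6
(√(1 + 12)*31)*n = (√(1 + 12)*31)*6 = (√13*31)*6 = (31*√13)*6 = 186*√13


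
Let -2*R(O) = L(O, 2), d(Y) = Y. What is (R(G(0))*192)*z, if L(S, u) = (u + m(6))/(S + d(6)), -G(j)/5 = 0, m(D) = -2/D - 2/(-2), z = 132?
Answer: -5632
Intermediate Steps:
m(D) = 1 - 2/D (m(D) = -2/D - 2*(-1/2) = -2/D + 1 = 1 - 2/D)
G(j) = 0 (G(j) = -5*0 = 0)
L(S, u) = (2/3 + u)/(6 + S) (L(S, u) = (u + (-2 + 6)/6)/(S + 6) = (u + (1/6)*4)/(6 + S) = (u + 2/3)/(6 + S) = (2/3 + u)/(6 + S))
R(O) = -4/(3*(6 + O)) (R(O) = -(2/3 + 2)/(2*(6 + O)) = -8/(2*(6 + O)*3) = -4/(3*(6 + O)))
(R(G(0))*192)*z = (-4/(18 + 3*0)*192)*132 = (-4/(18 + 0)*192)*132 = (-4/18*192)*132 = (-4*1/18*192)*132 = -2/9*192*132 = -128/3*132 = -5632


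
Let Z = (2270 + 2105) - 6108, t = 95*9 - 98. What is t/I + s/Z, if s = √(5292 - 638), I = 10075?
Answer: 757/10075 - √4654/1733 ≈ 0.035771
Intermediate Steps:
t = 757 (t = 855 - 98 = 757)
Z = -1733 (Z = 4375 - 6108 = -1733)
s = √4654 ≈ 68.220
t/I + s/Z = 757/10075 + √4654/(-1733) = 757*(1/10075) + √4654*(-1/1733) = 757/10075 - √4654/1733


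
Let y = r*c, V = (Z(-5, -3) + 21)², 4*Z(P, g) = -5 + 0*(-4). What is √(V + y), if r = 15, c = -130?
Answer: I*√24959/4 ≈ 39.496*I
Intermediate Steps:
Z(P, g) = -5/4 (Z(P, g) = (-5 + 0*(-4))/4 = (-5 + 0)/4 = (¼)*(-5) = -5/4)
V = 6241/16 (V = (-5/4 + 21)² = (79/4)² = 6241/16 ≈ 390.06)
y = -1950 (y = 15*(-130) = -1950)
√(V + y) = √(6241/16 - 1950) = √(-24959/16) = I*√24959/4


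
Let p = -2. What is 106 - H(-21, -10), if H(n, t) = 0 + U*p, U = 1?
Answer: 108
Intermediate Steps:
H(n, t) = -2 (H(n, t) = 0 + 1*(-2) = 0 - 2 = -2)
106 - H(-21, -10) = 106 - 1*(-2) = 106 + 2 = 108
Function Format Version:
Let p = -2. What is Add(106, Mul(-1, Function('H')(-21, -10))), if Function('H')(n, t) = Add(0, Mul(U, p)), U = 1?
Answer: 108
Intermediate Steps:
Function('H')(n, t) = -2 (Function('H')(n, t) = Add(0, Mul(1, -2)) = Add(0, -2) = -2)
Add(106, Mul(-1, Function('H')(-21, -10))) = Add(106, Mul(-1, -2)) = Add(106, 2) = 108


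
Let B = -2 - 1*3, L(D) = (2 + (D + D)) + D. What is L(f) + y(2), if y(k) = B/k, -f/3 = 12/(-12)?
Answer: 17/2 ≈ 8.5000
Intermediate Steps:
f = 3 (f = -36/(-12) = -36*(-1)/12 = -3*(-1) = 3)
L(D) = 2 + 3*D (L(D) = (2 + 2*D) + D = 2 + 3*D)
B = -5 (B = -2 - 3 = -5)
y(k) = -5/k
L(f) + y(2) = (2 + 3*3) - 5/2 = (2 + 9) - 5*½ = 11 - 5/2 = 17/2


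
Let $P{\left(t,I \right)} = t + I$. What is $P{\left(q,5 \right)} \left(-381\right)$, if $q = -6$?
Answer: $381$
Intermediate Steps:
$P{\left(t,I \right)} = I + t$
$P{\left(q,5 \right)} \left(-381\right) = \left(5 - 6\right) \left(-381\right) = \left(-1\right) \left(-381\right) = 381$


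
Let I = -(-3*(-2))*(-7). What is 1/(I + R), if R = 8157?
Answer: 1/8199 ≈ 0.00012197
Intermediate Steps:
I = 42 (I = -6*(-7) = -1*(-42) = 42)
1/(I + R) = 1/(42 + 8157) = 1/8199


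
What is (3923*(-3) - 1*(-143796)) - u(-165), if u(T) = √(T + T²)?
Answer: 132027 - 2*√6765 ≈ 1.3186e+5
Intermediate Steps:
(3923*(-3) - 1*(-143796)) - u(-165) = (3923*(-3) - 1*(-143796)) - √(-165*(1 - 165)) = (-11769 + 143796) - √(-165*(-164)) = 132027 - √27060 = 132027 - 2*√6765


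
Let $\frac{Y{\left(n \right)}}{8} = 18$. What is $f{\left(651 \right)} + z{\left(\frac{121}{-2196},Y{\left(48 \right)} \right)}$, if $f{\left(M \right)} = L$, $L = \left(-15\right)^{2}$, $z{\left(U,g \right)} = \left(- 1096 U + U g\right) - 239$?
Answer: $\frac{21112}{549} \approx 38.455$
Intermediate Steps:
$Y{\left(n \right)} = 144$ ($Y{\left(n \right)} = 8 \cdot 18 = 144$)
$z{\left(U,g \right)} = -239 - 1096 U + U g$
$L = 225$
$f{\left(M \right)} = 225$
$f{\left(651 \right)} + z{\left(\frac{121}{-2196},Y{\left(48 \right)} \right)} = 225 - \left(239 - \frac{121}{-2196} \cdot 144 + 1096 \cdot 121 \frac{1}{-2196}\right) = 225 - \left(239 - 121 \left(- \frac{1}{2196}\right) 144 + 1096 \cdot 121 \left(- \frac{1}{2196}\right)\right) = 225 - \frac{102413}{549} = \frac{21112}{549}$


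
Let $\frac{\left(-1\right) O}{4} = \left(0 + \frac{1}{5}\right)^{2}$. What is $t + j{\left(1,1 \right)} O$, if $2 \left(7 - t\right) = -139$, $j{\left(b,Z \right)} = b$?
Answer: $\frac{3817}{50} \approx 76.34$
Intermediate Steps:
$O = - \frac{4}{25}$ ($O = - 4 \left(0 + \frac{1}{5}\right)^{2} = - \frac{4}{25} \approx -0.16$)
$t = \frac{153}{2}$ ($t = 7 - - \frac{139}{2} = 7 + \frac{139}{2} = \frac{153}{2} \approx 76.5$)
$t + j{\left(1,1 \right)} O = \frac{153}{2} + 1 \left(- \frac{4}{25}\right) = \frac{153}{2} - \frac{4}{25} = \frac{3817}{50}$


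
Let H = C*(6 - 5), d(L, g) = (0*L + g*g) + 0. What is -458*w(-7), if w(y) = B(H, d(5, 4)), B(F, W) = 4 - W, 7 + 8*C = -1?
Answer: 5496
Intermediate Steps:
C = -1 (C = -7/8 + (1/8)*(-1) = -7/8 - 1/8 = -1)
d(L, g) = g**2 (d(L, g) = (0 + g**2) + 0 = g**2 + 0 = g**2)
H = -1 (H = -(6 - 5) = -1*1 = -1)
w(y) = -12 (w(y) = 4 - 1*4**2 = 4 - 1*16 = 4 - 16 = -12)
-458*w(-7) = -458*(-12) = 5496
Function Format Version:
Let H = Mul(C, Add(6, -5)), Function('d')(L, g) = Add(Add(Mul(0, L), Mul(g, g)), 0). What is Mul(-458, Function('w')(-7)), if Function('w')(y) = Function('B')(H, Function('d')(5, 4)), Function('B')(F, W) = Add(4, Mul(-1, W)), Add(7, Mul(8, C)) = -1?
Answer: 5496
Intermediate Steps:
C = -1 (C = Add(Rational(-7, 8), Mul(Rational(1, 8), -1)) = Add(Rational(-7, 8), Rational(-1, 8)) = -1)
Function('d')(L, g) = Pow(g, 2) (Function('d')(L, g) = Add(Add(0, Pow(g, 2)), 0) = Add(Pow(g, 2), 0) = Pow(g, 2))
H = -1 (H = Mul(-1, Add(6, -5)) = Mul(-1, 1) = -1)
Function('w')(y) = -12 (Function('w')(y) = Add(4, Mul(-1, Pow(4, 2))) = Add(4, Mul(-1, 16)) = Add(4, -16) = -12)
Mul(-458, Function('w')(-7)) = Mul(-458, -12) = 5496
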